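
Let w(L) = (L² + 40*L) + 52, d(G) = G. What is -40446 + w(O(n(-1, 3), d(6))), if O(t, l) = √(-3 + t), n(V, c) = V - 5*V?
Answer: -40353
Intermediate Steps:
n(V, c) = -4*V
w(L) = 52 + L² + 40*L
-40446 + w(O(n(-1, 3), d(6))) = -40446 + (52 + (√(-3 - 4*(-1)))² + 40*√(-3 - 4*(-1))) = -40446 + (52 + (√(-3 + 4))² + 40*√(-3 + 4)) = -40446 + (52 + (√1)² + 40*√1) = -40446 + (52 + 1² + 40*1) = -40446 + (52 + 1 + 40) = -40446 + 93 = -40353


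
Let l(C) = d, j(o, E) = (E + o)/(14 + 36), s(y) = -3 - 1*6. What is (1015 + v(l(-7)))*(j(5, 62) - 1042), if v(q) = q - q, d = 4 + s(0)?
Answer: -10562699/10 ≈ -1.0563e+6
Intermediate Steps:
s(y) = -9 (s(y) = -3 - 6 = -9)
j(o, E) = E/50 + o/50 (j(o, E) = (E + o)/50 = (E + o)*(1/50) = E/50 + o/50)
d = -5 (d = 4 - 9 = -5)
l(C) = -5
v(q) = 0
(1015 + v(l(-7)))*(j(5, 62) - 1042) = (1015 + 0)*(((1/50)*62 + (1/50)*5) - 1042) = 1015*((31/25 + ⅒) - 1042) = 1015*(67/50 - 1042) = 1015*(-52033/50) = -10562699/10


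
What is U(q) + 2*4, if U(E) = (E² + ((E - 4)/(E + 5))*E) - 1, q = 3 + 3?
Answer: 485/11 ≈ 44.091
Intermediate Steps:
q = 6
U(E) = -1 + E² + E*(-4 + E)/(5 + E) (U(E) = (E² + ((-4 + E)/(5 + E))*E) - 1 = (E² + E*(-4 + E)/(5 + E)) - 1 = -1 + E² + E*(-4 + E)/(5 + E))
U(q) + 2*4 = (-5 + 6³ - 5*6 + 6*6²)/(5 + 6) + 2*4 = (-5 + 216 - 30 + 6*36)/11 + 8 = (-5 + 216 - 30 + 216)/11 + 8 = (1/11)*397 + 8 = 397/11 + 8 = 485/11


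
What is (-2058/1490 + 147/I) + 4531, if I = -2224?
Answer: 7504925269/1656880 ≈ 4529.6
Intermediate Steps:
(-2058/1490 + 147/I) + 4531 = (-2058/1490 + 147/(-2224)) + 4531 = (-2058*1/1490 + 147*(-1/2224)) + 4531 = (-1029/745 - 147/2224) + 4531 = -2398011/1656880 + 4531 = 7504925269/1656880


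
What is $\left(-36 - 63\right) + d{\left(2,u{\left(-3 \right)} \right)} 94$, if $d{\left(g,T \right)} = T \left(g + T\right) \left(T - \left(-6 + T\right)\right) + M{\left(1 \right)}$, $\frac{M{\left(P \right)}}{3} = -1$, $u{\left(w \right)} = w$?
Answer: $1311$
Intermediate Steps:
$M{\left(P \right)} = -3$ ($M{\left(P \right)} = 3 \left(-1\right) = -3$)
$d{\left(g,T \right)} = -3 + T \left(6 T + 6 g\right)$ ($d{\left(g,T \right)} = T \left(g + T\right) \left(T - \left(-6 + T\right)\right) - 3 = T \left(T + g\right) 6 - 3 = T \left(6 T + 6 g\right) - 3 = -3 + T \left(6 T + 6 g\right)$)
$\left(-36 - 63\right) + d{\left(2,u{\left(-3 \right)} \right)} 94 = \left(-36 - 63\right) + \left(-3 + 6 \left(-3\right)^{2} + 6 \left(-3\right) 2\right) 94 = \left(-36 - 63\right) + \left(-3 + 6 \cdot 9 - 36\right) 94 = -99 + \left(-3 + 54 - 36\right) 94 = -99 + 15 \cdot 94 = -99 + 1410 = 1311$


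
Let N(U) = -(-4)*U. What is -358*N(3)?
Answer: -4296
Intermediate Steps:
N(U) = 4*U
-358*N(3) = -1432*3 = -358*12 = -4296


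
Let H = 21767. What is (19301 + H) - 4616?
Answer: 36452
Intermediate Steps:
(19301 + H) - 4616 = (19301 + 21767) - 4616 = 41068 - 4616 = 36452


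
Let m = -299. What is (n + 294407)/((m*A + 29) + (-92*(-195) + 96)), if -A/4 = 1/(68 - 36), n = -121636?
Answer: 1382168/144819 ≈ 9.5441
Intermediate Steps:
A = -⅛ (A = -4/(68 - 36) = -4/32 = -4*1/32 = -⅛ ≈ -0.12500)
(n + 294407)/((m*A + 29) + (-92*(-195) + 96)) = (-121636 + 294407)/((-299*(-⅛) + 29) + (-92*(-195) + 96)) = 172771/((299/8 + 29) + (17940 + 96)) = 172771/(531/8 + 18036) = 172771/(144819/8) = 172771*(8/144819) = 1382168/144819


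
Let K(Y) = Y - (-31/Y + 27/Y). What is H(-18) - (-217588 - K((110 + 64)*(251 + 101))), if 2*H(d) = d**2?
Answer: 4272017377/15312 ≈ 2.7900e+5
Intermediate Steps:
K(Y) = Y + 4/Y (K(Y) = Y - (-4)/Y = Y + 4/Y)
H(d) = d**2/2
H(-18) - (-217588 - K((110 + 64)*(251 + 101))) = (1/2)*(-18)**2 - (-217588 - ((110 + 64)*(251 + 101) + 4/(((110 + 64)*(251 + 101))))) = (1/2)*324 - (-217588 - (174*352 + 4/((174*352)))) = 162 - (-217588 - (61248 + 4/61248)) = 162 - (-217588 - (61248 + 4*(1/61248))) = 162 - (-217588 - (61248 + 1/15312)) = 162 - (-217588 - 1*937829377/15312) = 162 - (-217588 - 937829377/15312) = 162 - 1*(-4269536833/15312) = 162 + 4269536833/15312 = 4272017377/15312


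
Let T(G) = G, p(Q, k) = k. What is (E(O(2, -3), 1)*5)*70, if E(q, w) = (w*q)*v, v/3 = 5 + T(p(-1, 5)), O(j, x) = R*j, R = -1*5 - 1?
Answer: -126000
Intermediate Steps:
R = -6 (R = -5 - 1 = -6)
O(j, x) = -6*j
v = 30 (v = 3*(5 + 5) = 3*10 = 30)
E(q, w) = 30*q*w (E(q, w) = (w*q)*30 = (q*w)*30 = 30*q*w)
(E(O(2, -3), 1)*5)*70 = ((30*(-6*2)*1)*5)*70 = ((30*(-12)*1)*5)*70 = -360*5*70 = -1800*70 = -126000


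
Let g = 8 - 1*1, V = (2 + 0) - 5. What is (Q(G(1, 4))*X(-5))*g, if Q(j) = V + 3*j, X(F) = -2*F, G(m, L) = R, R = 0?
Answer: -210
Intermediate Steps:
G(m, L) = 0
V = -3 (V = 2 - 5 = -3)
g = 7 (g = 8 - 1 = 7)
Q(j) = -3 + 3*j
(Q(G(1, 4))*X(-5))*g = ((-3 + 3*0)*(-2*(-5)))*7 = ((-3 + 0)*10)*7 = -3*10*7 = -30*7 = -210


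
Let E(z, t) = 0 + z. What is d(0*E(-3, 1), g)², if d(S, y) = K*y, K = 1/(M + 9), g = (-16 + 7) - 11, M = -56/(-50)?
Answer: 250000/64009 ≈ 3.9057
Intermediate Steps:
M = 28/25 (M = -56*(-1/50) = 28/25 ≈ 1.1200)
g = -20 (g = -9 - 11 = -20)
E(z, t) = z
K = 25/253 (K = 1/(28/25 + 9) = 1/(253/25) = 25/253 ≈ 0.098814)
d(S, y) = 25*y/253
d(0*E(-3, 1), g)² = ((25/253)*(-20))² = (-500/253)² = 250000/64009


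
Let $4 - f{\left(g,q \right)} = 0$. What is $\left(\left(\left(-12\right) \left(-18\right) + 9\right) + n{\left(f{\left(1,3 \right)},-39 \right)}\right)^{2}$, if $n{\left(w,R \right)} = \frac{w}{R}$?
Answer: $\frac{76930441}{1521} \approx 50579.0$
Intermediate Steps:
$f{\left(g,q \right)} = 4$ ($f{\left(g,q \right)} = 4 - 0 = 4 + 0 = 4$)
$\left(\left(\left(-12\right) \left(-18\right) + 9\right) + n{\left(f{\left(1,3 \right)},-39 \right)}\right)^{2} = \left(\left(\left(-12\right) \left(-18\right) + 9\right) + \frac{4}{-39}\right)^{2} = \left(\left(216 + 9\right) + 4 \left(- \frac{1}{39}\right)\right)^{2} = \left(225 - \frac{4}{39}\right)^{2} = \left(\frac{8771}{39}\right)^{2} = \frac{76930441}{1521}$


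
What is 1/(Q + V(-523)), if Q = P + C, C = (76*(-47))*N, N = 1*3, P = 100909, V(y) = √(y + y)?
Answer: 90193/8134778295 - I*√1046/8134778295 ≈ 1.1087e-5 - 3.9758e-9*I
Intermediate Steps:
V(y) = √2*√y (V(y) = √(2*y) = √2*√y)
N = 3
C = -10716 (C = (76*(-47))*3 = -3572*3 = -10716)
Q = 90193 (Q = 100909 - 10716 = 90193)
1/(Q + V(-523)) = 1/(90193 + √2*√(-523)) = 1/(90193 + √2*(I*√523)) = 1/(90193 + I*√1046)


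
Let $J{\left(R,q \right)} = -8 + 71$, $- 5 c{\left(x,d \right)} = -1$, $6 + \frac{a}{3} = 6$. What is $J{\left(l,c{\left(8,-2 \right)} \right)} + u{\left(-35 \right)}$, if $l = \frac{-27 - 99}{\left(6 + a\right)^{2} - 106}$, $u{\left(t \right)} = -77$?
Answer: $-14$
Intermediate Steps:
$a = 0$ ($a = -18 + 3 \cdot 6 = -18 + 18 = 0$)
$c{\left(x,d \right)} = \frac{1}{5}$ ($c{\left(x,d \right)} = \left(- \frac{1}{5}\right) \left(-1\right) = \frac{1}{5}$)
$l = \frac{9}{5}$ ($l = \frac{-27 - 99}{\left(6 + 0\right)^{2} - 106} = - \frac{126}{6^{2} - 106} = - \frac{126}{36 - 106} = - \frac{126}{-70} = \left(-126\right) \left(- \frac{1}{70}\right) = \frac{9}{5} \approx 1.8$)
$J{\left(R,q \right)} = 63$
$J{\left(l,c{\left(8,-2 \right)} \right)} + u{\left(-35 \right)} = 63 - 77 = -14$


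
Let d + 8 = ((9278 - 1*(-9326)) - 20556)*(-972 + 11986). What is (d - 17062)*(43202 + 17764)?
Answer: -1311768720468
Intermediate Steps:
d = -21499336 (d = -8 + ((9278 - 1*(-9326)) - 20556)*(-972 + 11986) = -8 + ((9278 + 9326) - 20556)*11014 = -8 + (18604 - 20556)*11014 = -8 - 1952*11014 = -8 - 21499328 = -21499336)
(d - 17062)*(43202 + 17764) = (-21499336 - 17062)*(43202 + 17764) = -21516398*60966 = -1311768720468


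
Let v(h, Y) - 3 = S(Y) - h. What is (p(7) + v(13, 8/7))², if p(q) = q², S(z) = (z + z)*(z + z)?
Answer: 4695889/2401 ≈ 1955.8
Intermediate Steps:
S(z) = 4*z² (S(z) = (2*z)*(2*z) = 4*z²)
v(h, Y) = 3 - h + 4*Y² (v(h, Y) = 3 + (4*Y² - h) = 3 + (-h + 4*Y²) = 3 - h + 4*Y²)
(p(7) + v(13, 8/7))² = (7² + (3 - 1*13 + 4*(8/7)²))² = (49 + (3 - 13 + 4*(8*(⅐))²))² = (49 + (3 - 13 + 4*(8/7)²))² = (49 + (3 - 13 + 4*(64/49)))² = (49 + (3 - 13 + 256/49))² = (49 - 234/49)² = (2167/49)² = 4695889/2401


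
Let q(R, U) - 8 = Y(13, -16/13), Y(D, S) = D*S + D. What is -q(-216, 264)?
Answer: -5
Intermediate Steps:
Y(D, S) = D + D*S
q(R, U) = 5 (q(R, U) = 8 + 13*(1 - 16/13) = 8 + 13*(-3/13) = 8 - 3 = 5)
-q(-216, 264) = -1*5 = -5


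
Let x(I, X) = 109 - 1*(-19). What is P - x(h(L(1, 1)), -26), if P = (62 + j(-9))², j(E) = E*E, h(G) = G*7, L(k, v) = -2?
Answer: 20321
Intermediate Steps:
h(G) = 7*G
j(E) = E²
P = 20449 (P = (62 + (-9)²)² = (62 + 81)² = 143² = 20449)
x(I, X) = 128 (x(I, X) = 109 + 19 = 128)
P - x(h(L(1, 1)), -26) = 20449 - 1*128 = 20449 - 128 = 20321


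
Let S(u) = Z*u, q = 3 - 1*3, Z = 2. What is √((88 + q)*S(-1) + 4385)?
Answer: √4209 ≈ 64.877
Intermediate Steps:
q = 0 (q = 3 - 3 = 0)
S(u) = 2*u
√((88 + q)*S(-1) + 4385) = √((88 + 0)*(2*(-1)) + 4385) = √(88*(-2) + 4385) = √(-176 + 4385) = √4209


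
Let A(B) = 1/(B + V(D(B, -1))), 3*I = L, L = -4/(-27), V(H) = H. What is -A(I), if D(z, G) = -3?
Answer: 81/239 ≈ 0.33891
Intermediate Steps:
L = 4/27 (L = -4*(-1/27) = 4/27 ≈ 0.14815)
I = 4/81 (I = (⅓)*(4/27) = 4/81 ≈ 0.049383)
A(B) = 1/(-3 + B) (A(B) = 1/(B - 3) = 1/(-3 + B))
-A(I) = -1/(-3 + 4/81) = -1/(-239/81) = -1*(-81/239) = 81/239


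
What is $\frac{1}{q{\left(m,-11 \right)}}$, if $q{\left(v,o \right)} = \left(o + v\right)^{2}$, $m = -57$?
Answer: $\frac{1}{4624} \approx 0.00021626$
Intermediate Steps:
$\frac{1}{q{\left(m,-11 \right)}} = \frac{1}{\left(-11 - 57\right)^{2}} = \frac{1}{\left(-68\right)^{2}} = \frac{1}{4624}$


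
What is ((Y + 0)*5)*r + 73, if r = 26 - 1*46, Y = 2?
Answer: -127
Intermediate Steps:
r = -20 (r = 26 - 46 = -20)
((Y + 0)*5)*r + 73 = ((2 + 0)*5)*(-20) + 73 = (2*5)*(-20) + 73 = 10*(-20) + 73 = -200 + 73 = -127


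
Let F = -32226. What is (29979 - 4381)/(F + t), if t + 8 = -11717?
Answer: -25598/43951 ≈ -0.58242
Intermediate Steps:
t = -11725 (t = -8 - 11717 = -11725)
(29979 - 4381)/(F + t) = (29979 - 4381)/(-32226 - 11725) = 25598/(-43951) = 25598*(-1/43951) = -25598/43951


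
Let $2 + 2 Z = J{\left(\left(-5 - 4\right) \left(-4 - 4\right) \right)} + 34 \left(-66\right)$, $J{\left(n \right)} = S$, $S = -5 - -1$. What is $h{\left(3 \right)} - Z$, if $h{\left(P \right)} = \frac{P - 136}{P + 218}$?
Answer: $\frac{248492}{221} \approx 1124.4$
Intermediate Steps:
$S = -4$ ($S = -5 + 1 = -4$)
$h{\left(P \right)} = \frac{-136 + P}{218 + P}$
$J{\left(n \right)} = -4$
$Z = -1125$ ($Z = -1 + \frac{-4 + 34 \left(-66\right)}{2} = -1 + \frac{-4 - 2244}{2} = -1 + \frac{1}{2} \left(-2248\right) = -1 - 1124 = -1125$)
$h{\left(3 \right)} - Z = \frac{-136 + 3}{218 + 3} - -1125 = \frac{1}{221} \left(-133\right) + 1125 = - \frac{133}{221} + 1125 = \frac{248492}{221}$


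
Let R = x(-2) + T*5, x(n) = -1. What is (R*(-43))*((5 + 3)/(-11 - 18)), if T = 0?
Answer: -344/29 ≈ -11.862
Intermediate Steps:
R = -1 (R = -1 + 0*5 = -1 + 0 = -1)
(R*(-43))*((5 + 3)/(-11 - 18)) = (-1*(-43))*((5 + 3)/(-11 - 18)) = 43*(8/(-29)) = 43*(8*(-1/29)) = 43*(-8/29) = -344/29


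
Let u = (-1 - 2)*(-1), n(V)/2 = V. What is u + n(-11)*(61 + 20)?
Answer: -1779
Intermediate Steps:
n(V) = 2*V
u = 3 (u = -3*(-1) = 3)
u + n(-11)*(61 + 20) = 3 + (2*(-11))*(61 + 20) = 3 - 22*81 = 3 - 1782 = -1779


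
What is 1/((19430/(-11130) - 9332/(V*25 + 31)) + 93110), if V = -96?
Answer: 2636697/245508641219 ≈ 1.0740e-5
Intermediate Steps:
1/((19430/(-11130) - 9332/(V*25 + 31)) + 93110) = 1/((19430/(-11130) - 9332/(-96*25 + 31)) + 93110) = 1/((19430*(-1/11130) - 9332/(-2400 + 31)) + 93110) = 1/((-1943/1113 - 9332/(-2369)) + 93110) = 1/((-1943/1113 - 9332*(-1/2369)) + 93110) = 1/((-1943/1113 + 9332/2369) + 93110) = 1/(5783549/2636697 + 93110) = 1/(245508641219/2636697) = 2636697/245508641219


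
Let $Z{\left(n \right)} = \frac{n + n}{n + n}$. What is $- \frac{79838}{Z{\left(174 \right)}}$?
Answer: $-79838$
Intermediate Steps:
$Z{\left(n \right)} = 1$ ($Z{\left(n \right)} = \frac{2 n}{2 n} = 2 n \frac{1}{2 n} = 1$)
$- \frac{79838}{Z{\left(174 \right)}} = - \frac{79838}{1} = \left(-79838\right) 1 = -79838$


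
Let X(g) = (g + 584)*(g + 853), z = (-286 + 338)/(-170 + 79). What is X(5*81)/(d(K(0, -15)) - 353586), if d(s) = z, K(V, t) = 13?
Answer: -4354567/1237553 ≈ -3.5187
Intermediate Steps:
z = -4/7 (z = 52/(-91) = 52*(-1/91) = -4/7 ≈ -0.57143)
X(g) = (584 + g)*(853 + g)
d(s) = -4/7
X(5*81)/(d(K(0, -15)) - 353586) = (498152 + (5*81)**2 + 1437*(5*81))/(-4/7 - 353586) = (498152 + 405**2 + 1437*405)/(-2475106/7) = (498152 + 164025 + 581985)*(-7/2475106) = 1244162*(-7/2475106) = -4354567/1237553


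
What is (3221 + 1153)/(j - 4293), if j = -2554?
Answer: -4374/6847 ≈ -0.63882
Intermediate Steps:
(3221 + 1153)/(j - 4293) = (3221 + 1153)/(-2554 - 4293) = 4374/(-6847) = 4374*(-1/6847) = -4374/6847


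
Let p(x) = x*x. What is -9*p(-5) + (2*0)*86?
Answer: -225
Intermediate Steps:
p(x) = x²
-9*p(-5) + (2*0)*86 = -9*(-5)² + (2*0)*86 = -9*25 + 0*86 = -225 + 0 = -225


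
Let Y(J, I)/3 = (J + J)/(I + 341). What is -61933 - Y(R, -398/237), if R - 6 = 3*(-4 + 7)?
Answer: -4980611257/80419 ≈ -61933.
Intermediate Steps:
R = 15 (R = 6 + 3*(-4 + 7) = 6 + 3*3 = 6 + 9 = 15)
Y(J, I) = 6*J/(341 + I) (Y(J, I) = 3*((J + J)/(I + 341)) = 3*((2*J)/(341 + I)) = 3*(2*J/(341 + I)) = 6*J/(341 + I))
-61933 - Y(R, -398/237) = -61933 - 6*15/(341 - 398/237) = -61933 - 6*15/80419/237 = -61933 - 6*15*237/80419 = -61933 - 1*21330/80419 = -61933 - 21330/80419 = -4980611257/80419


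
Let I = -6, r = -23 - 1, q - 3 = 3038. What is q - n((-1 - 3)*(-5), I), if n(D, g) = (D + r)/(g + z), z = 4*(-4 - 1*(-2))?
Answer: 21285/7 ≈ 3040.7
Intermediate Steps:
q = 3041 (q = 3 + 3038 = 3041)
r = -24
z = -8 (z = 4*(-4 + 2) = 4*(-2) = -8)
n(D, g) = (-24 + D)/(-8 + g) (n(D, g) = (D - 24)/(g - 8) = (-24 + D)/(-8 + g))
q - n((-1 - 3)*(-5), I) = 3041 - (-24 + (-1 - 3)*(-5))/(-8 - 6) = 3041 - (-24 - 4*(-5))/(-14) = 3041 - (-1)*(-24 + 20)/14 = 3041 - (-1)*(-4)/14 = 3041 - 1*2/7 = 3041 - 2/7 = 21285/7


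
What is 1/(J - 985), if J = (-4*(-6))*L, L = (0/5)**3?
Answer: -1/985 ≈ -0.0010152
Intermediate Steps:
L = 0 (L = (0*(1/5))**3 = 0**3 = 0)
J = 0 (J = -4*(-6)*0 = 24*0 = 0)
1/(J - 985) = 1/(0 - 985) = 1/(-985) = -1/985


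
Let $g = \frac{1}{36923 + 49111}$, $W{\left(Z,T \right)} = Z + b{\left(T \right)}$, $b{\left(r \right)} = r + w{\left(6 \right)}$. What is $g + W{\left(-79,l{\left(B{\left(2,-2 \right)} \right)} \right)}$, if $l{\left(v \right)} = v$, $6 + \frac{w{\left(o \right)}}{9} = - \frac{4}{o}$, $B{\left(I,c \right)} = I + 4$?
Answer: $- \frac{11442521}{86034} \approx -133.0$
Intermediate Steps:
$B{\left(I,c \right)} = 4 + I$
$w{\left(o \right)} = -54 - \frac{36}{o}$ ($w{\left(o \right)} = -54 + 9 \left(- \frac{4}{o}\right) = -54 - \frac{36}{o}$)
$b{\left(r \right)} = -60 + r$ ($b{\left(r \right)} = r - \left(54 + \frac{36}{6}\right) = r - 60 = -60 + r$)
$W{\left(Z,T \right)} = -60 + T + Z$ ($W{\left(Z,T \right)} = Z + \left(-60 + T\right) = -60 + T + Z$)
$g = \frac{1}{86034} \approx 1.1623 \cdot 10^{-5}$
$g + W{\left(-79,l{\left(B{\left(2,-2 \right)} \right)} \right)} = \frac{1}{86034} - 133 = - \frac{11442521}{86034}$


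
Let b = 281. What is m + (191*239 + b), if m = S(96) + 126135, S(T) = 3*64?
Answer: 172257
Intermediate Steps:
S(T) = 192
m = 126327 (m = 192 + 126135 = 126327)
m + (191*239 + b) = 126327 + (191*239 + 281) = 126327 + (45649 + 281) = 126327 + 45930 = 172257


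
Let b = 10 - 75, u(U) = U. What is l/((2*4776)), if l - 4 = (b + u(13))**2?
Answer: 677/2388 ≈ 0.28350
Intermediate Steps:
b = -65
l = 2708 (l = 4 + (-65 + 13)**2 = 4 + (-52)**2 = 4 + 2704 = 2708)
l/((2*4776)) = 2708/((2*4776)) = 2708/9552 = 2708*(1/9552) = 677/2388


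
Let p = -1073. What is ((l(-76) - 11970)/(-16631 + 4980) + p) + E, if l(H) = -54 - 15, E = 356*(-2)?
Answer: -20784996/11651 ≈ -1784.0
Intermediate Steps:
E = -712
l(H) = -69
((l(-76) - 11970)/(-16631 + 4980) + p) + E = ((-69 - 11970)/(-16631 + 4980) - 1073) - 712 = (-12039/(-11651) - 1073) - 712 = (-12039*(-1/11651) - 1073) - 712 = (12039/11651 - 1073) - 712 = -12489484/11651 - 712 = -20784996/11651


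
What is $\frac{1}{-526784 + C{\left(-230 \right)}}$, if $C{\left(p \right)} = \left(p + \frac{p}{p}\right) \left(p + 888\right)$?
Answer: $- \frac{1}{677466} \approx -1.4761 \cdot 10^{-6}$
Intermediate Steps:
$C{\left(p \right)} = \left(1 + p\right) \left(888 + p\right)$ ($C{\left(p \right)} = \left(p + 1\right) \left(888 + p\right) = \left(1 + p\right) \left(888 + p\right)$)
$\frac{1}{-526784 + C{\left(-230 \right)}} = \frac{1}{-526784 + \left(888 + \left(-230\right)^{2} + 889 \left(-230\right)\right)} = \frac{1}{-526784 + \left(888 + 52900 - 204470\right)} = \frac{1}{-526784 - 150682} = \frac{1}{-677466} = - \frac{1}{677466}$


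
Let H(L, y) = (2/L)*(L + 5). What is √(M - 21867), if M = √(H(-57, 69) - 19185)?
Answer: √(-71045883 + 57*I*√62326137)/57 ≈ 0.46831 + 147.88*I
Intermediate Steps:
H(L, y) = 2*(5 + L)/L (H(L, y) = (2/L)*(5 + L) = 2*(5 + L)/L)
M = I*√62326137/57 (M = √((2 + 10/(-57)) - 19185) = √((2 + 10*(-1/57)) - 19185) = √((2 - 10/57) - 19185) = √(104/57 - 19185) = √(-1093441/57) = I*√62326137/57 ≈ 138.5*I)
√(M - 21867) = √(I*√62326137/57 - 21867) = √(-21867 + I*√62326137/57)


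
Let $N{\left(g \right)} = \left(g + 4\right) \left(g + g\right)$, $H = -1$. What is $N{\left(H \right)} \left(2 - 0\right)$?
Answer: $-12$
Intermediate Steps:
$N{\left(g \right)} = 2 g \left(4 + g\right)$ ($N{\left(g \right)} = \left(4 + g\right) 2 g = 2 g \left(4 + g\right)$)
$N{\left(H \right)} \left(2 - 0\right) = 2 \left(-1\right) \left(4 - 1\right) \left(2 - 0\right) = 2 \left(-1\right) 3 \left(2 + 0\right) = \left(-6\right) 2 = -12$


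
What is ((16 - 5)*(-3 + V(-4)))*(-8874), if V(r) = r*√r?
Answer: 292842 + 780912*I ≈ 2.9284e+5 + 7.8091e+5*I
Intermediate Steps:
V(r) = r^(3/2)
((16 - 5)*(-3 + V(-4)))*(-8874) = ((16 - 5)*(-3 + (-4)^(3/2)))*(-8874) = (11*(-3 - 8*I))*(-8874) = (-33 - 88*I)*(-8874) = 292842 + 780912*I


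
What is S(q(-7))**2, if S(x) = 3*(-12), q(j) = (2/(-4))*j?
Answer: 1296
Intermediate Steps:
q(j) = -j/2 (q(j) = (2*(-1/4))*j = -j/2)
S(x) = -36
S(q(-7))**2 = (-36)**2 = 1296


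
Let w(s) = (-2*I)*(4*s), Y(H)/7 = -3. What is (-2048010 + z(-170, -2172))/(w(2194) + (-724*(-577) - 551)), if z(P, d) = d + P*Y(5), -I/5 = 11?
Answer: -2046612/1382557 ≈ -1.4803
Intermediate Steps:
Y(H) = -21 (Y(H) = 7*(-3) = -21)
I = -55 (I = -5*11 = -55)
z(P, d) = d - 21*P (z(P, d) = d + P*(-21) = d - 21*P)
w(s) = 440*s (w(s) = (-2*(-55))*(4*s) = 110*(4*s) = 440*s)
(-2048010 + z(-170, -2172))/(w(2194) + (-724*(-577) - 551)) = (-2048010 + (-2172 - 21*(-170)))/(440*2194 + (-724*(-577) - 551)) = (-2048010 + (-2172 + 3570))/(965360 + (417748 - 551)) = (-2048010 + 1398)/(965360 + 417197) = -2046612/1382557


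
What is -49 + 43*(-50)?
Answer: -2199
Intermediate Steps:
-49 + 43*(-50) = -49 - 2150 = -2199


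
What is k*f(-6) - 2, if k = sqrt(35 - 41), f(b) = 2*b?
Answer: -2 - 12*I*sqrt(6) ≈ -2.0 - 29.394*I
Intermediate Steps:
k = I*sqrt(6) (k = sqrt(-6) = I*sqrt(6) ≈ 2.4495*I)
k*f(-6) - 2 = (I*sqrt(6))*(2*(-6)) - 2 = (I*sqrt(6))*(-12) - 2 = -12*I*sqrt(6) - 2 = -2 - 12*I*sqrt(6)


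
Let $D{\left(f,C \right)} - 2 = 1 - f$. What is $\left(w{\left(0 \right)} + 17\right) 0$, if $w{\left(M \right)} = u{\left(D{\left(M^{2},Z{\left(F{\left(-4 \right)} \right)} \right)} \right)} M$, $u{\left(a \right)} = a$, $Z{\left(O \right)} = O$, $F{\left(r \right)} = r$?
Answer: $0$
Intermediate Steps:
$D{\left(f,C \right)} = 3 - f$ ($D{\left(f,C \right)} = 2 - \left(-1 + f\right) = 3 - f$)
$w{\left(M \right)} = M \left(3 - M^{2}\right)$ ($w{\left(M \right)} = \left(3 - M^{2}\right) M = M \left(3 - M^{2}\right)$)
$\left(w{\left(0 \right)} + 17\right) 0 = \left(0 \left(3 - 0^{2}\right) + 17\right) 0 = \left(0 \left(3 - 0\right) + 17\right) 0 = \left(0 \left(3 + 0\right) + 17\right) 0 = \left(0 \cdot 3 + 17\right) 0 = \left(0 + 17\right) 0 = 17 \cdot 0 = 0$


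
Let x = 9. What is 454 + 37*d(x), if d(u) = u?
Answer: 787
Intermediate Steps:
454 + 37*d(x) = 454 + 37*9 = 454 + 333 = 787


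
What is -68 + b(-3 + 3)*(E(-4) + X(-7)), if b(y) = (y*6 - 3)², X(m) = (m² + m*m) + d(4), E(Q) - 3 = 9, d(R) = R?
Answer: 958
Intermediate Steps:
E(Q) = 12 (E(Q) = 3 + 9 = 12)
X(m) = 4 + 2*m² (X(m) = (m² + m*m) + 4 = (m² + m²) + 4 = 2*m² + 4 = 4 + 2*m²)
b(y) = (-3 + 6*y)² (b(y) = (6*y - 3)² = (-3 + 6*y)²)
-68 + b(-3 + 3)*(E(-4) + X(-7)) = -68 + (9*(-1 + 2*(-3 + 3))²)*(12 + (4 + 2*(-7)²)) = -68 + (9*(-1 + 2*0)²)*(12 + (4 + 2*49)) = -68 + (9*(-1 + 0)²)*(12 + (4 + 98)) = -68 + (9*(-1)²)*(12 + 102) = -68 + (9*1)*114 = -68 + 9*114 = -68 + 1026 = 958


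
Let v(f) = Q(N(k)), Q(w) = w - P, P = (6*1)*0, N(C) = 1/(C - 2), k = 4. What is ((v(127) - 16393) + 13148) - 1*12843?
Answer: -32175/2 ≈ -16088.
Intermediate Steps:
N(C) = 1/(-2 + C)
P = 0 (P = 6*0 = 0)
Q(w) = w (Q(w) = w - 1*0 = w + 0 = w)
v(f) = ½ (v(f) = 1/(-2 + 4) = 1/2 = ½)
((v(127) - 16393) + 13148) - 1*12843 = ((½ - 16393) + 13148) - 1*12843 = (-32785/2 + 13148) - 12843 = -6489/2 - 12843 = -32175/2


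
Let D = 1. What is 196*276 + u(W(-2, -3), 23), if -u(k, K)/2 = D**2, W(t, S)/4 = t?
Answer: 54094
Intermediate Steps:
W(t, S) = 4*t
u(k, K) = -2 (u(k, K) = -2*1**2 = -2*1 = -2)
196*276 + u(W(-2, -3), 23) = 196*276 - 2 = 54096 - 2 = 54094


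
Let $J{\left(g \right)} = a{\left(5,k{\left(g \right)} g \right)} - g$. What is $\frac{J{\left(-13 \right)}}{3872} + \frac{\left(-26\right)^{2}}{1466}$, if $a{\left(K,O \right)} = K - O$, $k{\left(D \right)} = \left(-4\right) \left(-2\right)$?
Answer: $\frac{699081}{1419088} \approx 0.49263$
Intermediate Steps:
$k{\left(D \right)} = 8$
$J{\left(g \right)} = 5 - 9 g$ ($J{\left(g \right)} = \left(5 - 8 g\right) - g = 5 - 9 g$)
$\frac{J{\left(-13 \right)}}{3872} + \frac{\left(-26\right)^{2}}{1466} = \frac{5 - -117}{3872} + \frac{\left(-26\right)^{2}}{1466} = \left(5 + 117\right) \frac{1}{3872} + 676 \cdot \frac{1}{1466} = 122 \cdot \frac{1}{3872} + \frac{338}{733} = \frac{61}{1936} + \frac{338}{733} = \frac{699081}{1419088}$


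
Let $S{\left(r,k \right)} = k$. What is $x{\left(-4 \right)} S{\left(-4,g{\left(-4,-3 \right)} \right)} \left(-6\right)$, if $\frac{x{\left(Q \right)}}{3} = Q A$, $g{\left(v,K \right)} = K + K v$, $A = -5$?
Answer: $-3240$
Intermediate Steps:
$x{\left(Q \right)} = - 15 Q$ ($x{\left(Q \right)} = 3 Q \left(-5\right) = 3 \left(- 5 Q\right) = - 15 Q$)
$x{\left(-4 \right)} S{\left(-4,g{\left(-4,-3 \right)} \right)} \left(-6\right) = \left(-15\right) \left(-4\right) \left(- 3 \left(1 - 4\right)\right) \left(-6\right) = 60 \left(\left(-3\right) \left(-3\right)\right) \left(-6\right) = 60 \cdot 9 \left(-6\right) = 540 \left(-6\right) = -3240$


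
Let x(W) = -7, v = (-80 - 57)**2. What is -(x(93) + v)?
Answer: -18762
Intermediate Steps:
v = 18769 (v = (-137)**2 = 18769)
-(x(93) + v) = -(-7 + 18769) = -1*18762 = -18762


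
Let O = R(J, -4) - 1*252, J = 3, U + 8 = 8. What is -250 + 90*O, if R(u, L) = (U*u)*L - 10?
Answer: -23830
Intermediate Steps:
U = 0 (U = -8 + 8 = 0)
R(u, L) = -10 (R(u, L) = (0*u)*L - 10 = 0*L - 10 = 0 - 10 = -10)
O = -262 (O = -10 - 1*252 = -10 - 252 = -262)
-250 + 90*O = -250 + 90*(-262) = -250 - 23580 = -23830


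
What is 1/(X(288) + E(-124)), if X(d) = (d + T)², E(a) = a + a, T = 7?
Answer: 1/86777 ≈ 1.1524e-5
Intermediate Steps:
E(a) = 2*a
X(d) = (7 + d)² (X(d) = (d + 7)² = (7 + d)²)
1/(X(288) + E(-124)) = 1/((7 + 288)² + 2*(-124)) = 1/(295² - 248) = 1/(87025 - 248) = 1/86777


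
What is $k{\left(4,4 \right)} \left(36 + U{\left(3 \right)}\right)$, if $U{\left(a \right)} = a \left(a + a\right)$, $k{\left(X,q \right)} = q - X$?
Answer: $0$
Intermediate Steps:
$U{\left(a \right)} = 2 a^{2}$ ($U{\left(a \right)} = a 2 a = 2 a^{2}$)
$k{\left(4,4 \right)} \left(36 + U{\left(3 \right)}\right) = \left(4 - 4\right) \left(36 + 2 \cdot 3^{2}\right) = \left(4 - 4\right) \left(36 + 2 \cdot 9\right) = 0 \left(36 + 18\right) = 0 \cdot 54 = 0$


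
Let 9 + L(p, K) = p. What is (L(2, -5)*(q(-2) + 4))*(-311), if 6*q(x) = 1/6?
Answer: 315665/36 ≈ 8768.5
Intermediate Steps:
L(p, K) = -9 + p
q(x) = 1/36 (q(x) = (⅙)/6 = (⅙)*(⅙) = 1/36)
(L(2, -5)*(q(-2) + 4))*(-311) = ((-9 + 2)*(1/36 + 4))*(-311) = -7*145/36*(-311) = -1015/36*(-311) = 315665/36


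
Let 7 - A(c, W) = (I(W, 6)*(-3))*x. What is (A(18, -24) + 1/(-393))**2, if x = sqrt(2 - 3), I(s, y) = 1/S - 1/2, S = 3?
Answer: 30095551/617796 - 2750*I/393 ≈ 48.714 - 6.9975*I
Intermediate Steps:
I(s, y) = -1/6 (I(s, y) = 1/3 - 1/2 = -1/6)
x = I (x = sqrt(-1) = I ≈ 1.0*I)
A(c, W) = 7 - I/2 (A(c, W) = 7 - (-1/6*(-3))*I = 7 - I/2)
(A(18, -24) + 1/(-393))**2 = ((7 - I/2) + 1/(-393))**2 = ((7 - I/2) - 1/393)**2 = (2750/393 - I/2)**2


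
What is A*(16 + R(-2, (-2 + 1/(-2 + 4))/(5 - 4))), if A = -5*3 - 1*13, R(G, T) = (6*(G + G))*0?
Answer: -448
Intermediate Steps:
R(G, T) = 0 (R(G, T) = (6*(2*G))*0 = (12*G)*0 = 0)
A = -28 (A = -15 - 13 = -28)
A*(16 + R(-2, (-2 + 1/(-2 + 4))/(5 - 4))) = -28*(16 + 0) = -28*16 = -448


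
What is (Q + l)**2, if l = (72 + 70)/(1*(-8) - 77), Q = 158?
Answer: 176570944/7225 ≈ 24439.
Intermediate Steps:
l = -142/85 (l = 142/(-8 - 77) = 142/(-85) = 142*(-1/85) = -142/85 ≈ -1.6706)
(Q + l)**2 = (158 - 142/85)**2 = (13288/85)**2 = 176570944/7225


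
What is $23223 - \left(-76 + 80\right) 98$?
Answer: $22831$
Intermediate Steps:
$23223 - \left(-76 + 80\right) 98 = 23223 - 4 \cdot 98 = 23223 - 392 = 22831$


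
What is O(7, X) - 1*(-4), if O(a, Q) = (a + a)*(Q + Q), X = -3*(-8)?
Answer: 676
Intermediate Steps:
X = 24
O(a, Q) = 4*Q*a (O(a, Q) = (2*a)*(2*Q) = 4*Q*a)
O(7, X) - 1*(-4) = 4*24*7 - 1*(-4) = 672 + 4 = 676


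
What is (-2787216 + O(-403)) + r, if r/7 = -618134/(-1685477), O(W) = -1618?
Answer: -4700511236880/1685477 ≈ -2.7888e+6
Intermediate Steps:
r = 4326938/1685477 (r = 7*(-618134/(-1685477)) = 7*(-618134*(-1/1685477)) = 7*(618134/1685477) = 4326938/1685477 ≈ 2.5672)
(-2787216 + O(-403)) + r = (-2787216 - 1618) + 4326938/1685477 = -2788834 + 4326938/1685477 = -4700511236880/1685477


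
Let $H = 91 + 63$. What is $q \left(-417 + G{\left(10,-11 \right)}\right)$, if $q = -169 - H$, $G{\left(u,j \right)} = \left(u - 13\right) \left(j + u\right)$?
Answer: $133722$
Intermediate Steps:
$G{\left(u,j \right)} = \left(-13 + u\right) \left(j + u\right)$
$H = 154$
$q = -323$ ($q = -169 - 154 = -323$)
$q \left(-417 + G{\left(10,-11 \right)}\right) = - 323 \left(-417 - \left(97 - 100\right)\right) = - 323 \left(-417 + \left(100 + 143 - 130 - 110\right)\right) = - 323 \left(-417 + 3\right) = \left(-323\right) \left(-414\right) = 133722$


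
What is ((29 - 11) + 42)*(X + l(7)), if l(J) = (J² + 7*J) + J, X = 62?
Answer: 10020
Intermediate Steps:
l(J) = J² + 8*J
((29 - 11) + 42)*(X + l(7)) = ((29 - 11) + 42)*(62 + 7*(8 + 7)) = (18 + 42)*(62 + 7*15) = 60*(62 + 105) = 60*167 = 10020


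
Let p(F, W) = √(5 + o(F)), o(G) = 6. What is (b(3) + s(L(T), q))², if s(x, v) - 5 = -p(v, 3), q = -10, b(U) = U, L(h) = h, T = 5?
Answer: (8 - √11)² ≈ 21.934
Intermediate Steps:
p(F, W) = √11 (p(F, W) = √(5 + 6) = √11)
s(x, v) = 5 - √11
(b(3) + s(L(T), q))² = (3 + (5 - √11))² = (8 - √11)²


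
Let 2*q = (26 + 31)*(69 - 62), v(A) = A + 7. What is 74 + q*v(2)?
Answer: 3739/2 ≈ 1869.5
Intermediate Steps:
v(A) = 7 + A
q = 399/2 (q = ((26 + 31)*(69 - 62))/2 = (57*7)/2 = (½)*399 = 399/2 ≈ 199.50)
74 + q*v(2) = 74 + 399*(7 + 2)/2 = 74 + (399/2)*9 = 74 + 3591/2 = 3739/2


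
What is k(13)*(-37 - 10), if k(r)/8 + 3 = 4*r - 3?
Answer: -17296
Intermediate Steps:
k(r) = -48 + 32*r (k(r) = -24 + 8*(4*r - 3) = -24 + 8*(-3 + 4*r) = -24 + (-24 + 32*r) = -48 + 32*r)
k(13)*(-37 - 10) = (-48 + 32*13)*(-37 - 10) = (-48 + 416)*(-47) = 368*(-47) = -17296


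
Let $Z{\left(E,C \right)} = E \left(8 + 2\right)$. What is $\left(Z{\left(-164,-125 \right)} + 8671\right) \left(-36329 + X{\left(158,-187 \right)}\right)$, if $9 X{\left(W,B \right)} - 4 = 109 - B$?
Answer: $- \frac{765584497}{3} \approx -2.5519 \cdot 10^{8}$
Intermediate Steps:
$Z{\left(E,C \right)} = 10 E$ ($Z{\left(E,C \right)} = E 10 = 10 E$)
$X{\left(W,B \right)} = \frac{113}{9} - \frac{B}{9}$ ($X{\left(W,B \right)} = \frac{4}{9} + \frac{109 - B}{9} = \frac{4}{9} - \left(- \frac{109}{9} + \frac{B}{9}\right) = \frac{113}{9} - \frac{B}{9}$)
$\left(Z{\left(-164,-125 \right)} + 8671\right) \left(-36329 + X{\left(158,-187 \right)}\right) = \left(10 \left(-164\right) + 8671\right) \left(-36329 + \left(\frac{113}{9} - - \frac{187}{9}\right)\right) = \left(-1640 + 8671\right) \left(-36329 + \left(\frac{113}{9} + \frac{187}{9}\right)\right) = 7031 \left(-36329 + \frac{100}{3}\right) = 7031 \left(- \frac{108887}{3}\right) = - \frac{765584497}{3}$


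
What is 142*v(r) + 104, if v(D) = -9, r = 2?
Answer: -1174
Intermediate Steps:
142*v(r) + 104 = 142*(-9) + 104 = -1278 + 104 = -1174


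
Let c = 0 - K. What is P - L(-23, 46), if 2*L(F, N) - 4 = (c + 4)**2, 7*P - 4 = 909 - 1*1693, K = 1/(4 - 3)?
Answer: -1651/14 ≈ -117.93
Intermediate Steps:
K = 1 (K = 1/1 = 1)
c = -1 (c = 0 - 1*1 = 0 - 1 = -1)
P = -780/7 (P = 4/7 + (909 - 1*1693)/7 = 4/7 + (909 - 1693)/7 = 4/7 + (1/7)*(-784) = 4/7 - 112 = -780/7 ≈ -111.43)
L(F, N) = 13/2 (L(F, N) = 2 + (-1 + 4)**2/2 = 2 + (1/2)*3**2 = 2 + (1/2)*9 = 2 + 9/2 = 13/2)
P - L(-23, 46) = -780/7 - 1*13/2 = -780/7 - 13/2 = -1651/14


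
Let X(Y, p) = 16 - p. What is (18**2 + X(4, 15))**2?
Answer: 105625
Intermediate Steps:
(18**2 + X(4, 15))**2 = (18**2 + (16 - 1*15))**2 = (324 + (16 - 15))**2 = (324 + 1)**2 = 325**2 = 105625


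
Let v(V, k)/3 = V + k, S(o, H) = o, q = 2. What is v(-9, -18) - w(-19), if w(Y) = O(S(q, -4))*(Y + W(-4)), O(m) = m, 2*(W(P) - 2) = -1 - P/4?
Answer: -47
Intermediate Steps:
W(P) = 3/2 - P/8 (W(P) = 2 + (-1 - P/4)/2 = 2 + (-½ - P/8) = 3/2 - P/8)
v(V, k) = 3*V + 3*k (v(V, k) = 3*(V + k) = 3*V + 3*k)
w(Y) = 4 + 2*Y (w(Y) = 2*(Y + (3/2 - ⅛*(-4))) = 2*(Y + (3/2 + ½)) = 2*(Y + 2) = 2*(2 + Y) = 4 + 2*Y)
v(-9, -18) - w(-19) = (3*(-9) + 3*(-18)) - (4 + 2*(-19)) = (-27 - 54) - (4 - 38) = -81 - 1*(-34) = -81 + 34 = -47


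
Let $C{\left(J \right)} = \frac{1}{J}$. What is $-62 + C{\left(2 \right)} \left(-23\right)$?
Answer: $- \frac{147}{2} \approx -73.5$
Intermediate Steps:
$-62 + C{\left(2 \right)} \left(-23\right) = -62 + \frac{1}{2} \left(-23\right) = -62 - \frac{23}{2} = - \frac{147}{2}$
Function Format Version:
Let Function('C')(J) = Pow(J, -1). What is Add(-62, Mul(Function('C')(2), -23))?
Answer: Rational(-147, 2) ≈ -73.500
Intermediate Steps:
Add(-62, Mul(Function('C')(2), -23)) = Add(-62, Mul(Pow(2, -1), -23)) = Add(-62, Mul(Rational(1, 2), -23)) = Add(-62, Rational(-23, 2)) = Rational(-147, 2)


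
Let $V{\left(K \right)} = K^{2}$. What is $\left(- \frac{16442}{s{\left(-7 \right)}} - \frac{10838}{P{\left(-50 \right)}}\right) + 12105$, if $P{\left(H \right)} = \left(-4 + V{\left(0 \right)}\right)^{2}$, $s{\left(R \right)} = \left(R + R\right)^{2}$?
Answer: $\frac{4446745}{392} \approx 11344.0$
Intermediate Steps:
$s{\left(R \right)} = 4 R^{2}$ ($s{\left(R \right)} = \left(2 R\right)^{2} = 4 R^{2}$)
$P{\left(H \right)} = 16$ ($P{\left(H \right)} = \left(-4 + 0^{2}\right)^{2} = \left(-4 + 0\right)^{2} = \left(-4\right)^{2} = 16$)
$\left(- \frac{16442}{s{\left(-7 \right)}} - \frac{10838}{P{\left(-50 \right)}}\right) + 12105 = \left(- \frac{16442}{4 \left(-7\right)^{2}} - \frac{10838}{16}\right) + 12105 = \left(- \frac{16442}{4 \cdot 49} - \frac{5419}{8}\right) + 12105 = \left(- \frac{16442}{196} - \frac{5419}{8}\right) + 12105 = \left(\left(-16442\right) \frac{1}{196} - \frac{5419}{8}\right) + 12105 = \left(- \frac{8221}{98} - \frac{5419}{8}\right) + 12105 = - \frac{298415}{392} + 12105 = \frac{4446745}{392}$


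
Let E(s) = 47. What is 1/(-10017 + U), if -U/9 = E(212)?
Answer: -1/10440 ≈ -9.5785e-5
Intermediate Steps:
U = -423 (U = -9*47 = -423)
1/(-10017 + U) = 1/(-10017 - 423) = 1/(-10440) = -1/10440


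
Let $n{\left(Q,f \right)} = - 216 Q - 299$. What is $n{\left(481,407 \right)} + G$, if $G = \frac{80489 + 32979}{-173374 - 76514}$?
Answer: $- \frac{342594653}{3288} \approx -1.042 \cdot 10^{5}$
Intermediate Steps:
$G = - \frac{1493}{3288}$ ($G = \frac{113468}{-249888} = 113468 \left(- \frac{1}{249888}\right) = - \frac{1493}{3288} \approx -0.45408$)
$n{\left(Q,f \right)} = -299 - 216 Q$
$n{\left(481,407 \right)} + G = \left(-299 - 103896\right) - \frac{1493}{3288} = -104195 - \frac{1493}{3288} = - \frac{342594653}{3288}$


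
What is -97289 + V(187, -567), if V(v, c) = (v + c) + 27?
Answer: -97642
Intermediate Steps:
V(v, c) = 27 + c + v (V(v, c) = (c + v) + 27 = 27 + c + v)
-97289 + V(187, -567) = -97289 + (27 - 567 + 187) = -97289 - 353 = -97642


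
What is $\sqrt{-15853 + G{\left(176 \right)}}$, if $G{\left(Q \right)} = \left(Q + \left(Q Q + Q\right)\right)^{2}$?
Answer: $\sqrt{981427731} \approx 31328.0$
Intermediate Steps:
$G{\left(Q \right)} = \left(Q^{2} + 2 Q\right)^{2}$ ($G{\left(Q \right)} = \left(Q + \left(Q^{2} + Q\right)\right)^{2} = \left(Q + \left(Q + Q^{2}\right)\right)^{2} = \left(Q^{2} + 2 Q\right)^{2}$)
$\sqrt{-15853 + G{\left(176 \right)}} = \sqrt{-15853 + 176^{2} \left(2 + 176\right)^{2}} = \sqrt{-15853 + 30976 \cdot 178^{2}} = \sqrt{-15853 + 30976 \cdot 31684} = \sqrt{-15853 + 981443584} = \sqrt{981427731}$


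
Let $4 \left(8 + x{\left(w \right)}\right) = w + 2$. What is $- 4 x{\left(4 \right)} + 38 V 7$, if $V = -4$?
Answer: $-1038$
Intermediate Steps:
$x{\left(w \right)} = - \frac{15}{2} + \frac{w}{4}$ ($x{\left(w \right)} = -8 + \frac{w + 2}{4} = -8 + \frac{2 + w}{4} = -8 + \left(\frac{1}{2} + \frac{w}{4}\right) = - \frac{15}{2} + \frac{w}{4}$)
$- 4 x{\left(4 \right)} + 38 V 7 = - 4 \left(- \frac{15}{2} + \frac{1}{4} \cdot 4\right) + 38 \left(\left(-4\right) 7\right) = - 4 \left(- \frac{15}{2} + 1\right) + 38 \left(-28\right) = \left(-4\right) \left(- \frac{13}{2}\right) - 1064 = 26 - 1064 = -1038$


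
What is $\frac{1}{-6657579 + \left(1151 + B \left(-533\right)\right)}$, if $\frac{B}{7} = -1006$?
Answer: $- \frac{1}{2903042} \approx -3.4447 \cdot 10^{-7}$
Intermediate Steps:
$B = -7042$ ($B = 7 \left(-1006\right) = -7042$)
$\frac{1}{-6657579 + \left(1151 + B \left(-533\right)\right)} = \frac{1}{-6657579 + \left(1151 - -3753386\right)} = \frac{1}{-6657579 + \left(1151 + 3753386\right)} = \frac{1}{-6657579 + 3754537} = \frac{1}{-2903042} = - \frac{1}{2903042}$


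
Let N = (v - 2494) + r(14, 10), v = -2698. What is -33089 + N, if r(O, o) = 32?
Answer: -38249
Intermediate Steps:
N = -5160 (N = (-2698 - 2494) + 32 = -5192 + 32 = -5160)
-33089 + N = -33089 - 5160 = -38249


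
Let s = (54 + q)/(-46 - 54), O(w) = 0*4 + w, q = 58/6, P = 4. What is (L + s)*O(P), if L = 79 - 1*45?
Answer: 10009/75 ≈ 133.45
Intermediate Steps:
q = 29/3 (q = 58*(1/6) = 29/3 ≈ 9.6667)
O(w) = w (O(w) = 0 + w = w)
s = -191/300 (s = (54 + 29/3)/(-46 - 54) = (191/3)/(-100) = (191/3)*(-1/100) = -191/300 ≈ -0.63667)
L = 34 (L = 79 - 45 = 34)
(L + s)*O(P) = (34 - 191/300)*4 = (10009/300)*4 = 10009/75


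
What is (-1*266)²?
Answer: 70756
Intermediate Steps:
(-1*266)² = (-266)² = 70756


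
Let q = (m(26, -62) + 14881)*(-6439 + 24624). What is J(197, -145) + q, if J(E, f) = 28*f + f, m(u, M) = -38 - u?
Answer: 269442940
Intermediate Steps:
q = 269447145 (q = ((-38 - 1*26) + 14881)*(-6439 + 24624) = ((-38 - 26) + 14881)*18185 = (-64 + 14881)*18185 = 14817*18185 = 269447145)
J(E, f) = 29*f
J(197, -145) + q = 29*(-145) + 269447145 = -4205 + 269447145 = 269442940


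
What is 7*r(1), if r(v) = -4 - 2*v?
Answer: -42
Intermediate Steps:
7*r(1) = 7*(-4 - 2*1) = 7*(-4 - 2) = 7*(-6) = -42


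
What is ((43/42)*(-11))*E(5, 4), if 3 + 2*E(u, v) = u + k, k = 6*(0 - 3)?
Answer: 1892/21 ≈ 90.095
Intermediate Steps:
k = -18 (k = 6*(-3) = -18)
E(u, v) = -21/2 + u/2 (E(u, v) = -3/2 + (u - 18)/2 = -3/2 + (-18 + u)/2 = -3/2 + (-9 + u/2) = -21/2 + u/2)
((43/42)*(-11))*E(5, 4) = ((43/42)*(-11))*(-21/2 + (1/2)*5) = ((43*(1/42))*(-11))*(-21/2 + 5/2) = ((43/42)*(-11))*(-8) = -473/42*(-8) = 1892/21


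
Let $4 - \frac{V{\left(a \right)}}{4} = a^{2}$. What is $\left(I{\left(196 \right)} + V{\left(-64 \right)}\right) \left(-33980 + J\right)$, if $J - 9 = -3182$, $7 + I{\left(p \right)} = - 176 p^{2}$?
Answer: $251807838423$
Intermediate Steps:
$V{\left(a \right)} = 16 - 4 a^{2}$
$I{\left(p \right)} = -7 - 176 p^{2}$
$J = -3173$ ($J = 9 - 3182 = -3173$)
$\left(I{\left(196 \right)} + V{\left(-64 \right)}\right) \left(-33980 + J\right) = \left(\left(-7 - 176 \cdot 196^{2}\right) + \left(16 - 4 \left(-64\right)^{2}\right)\right) \left(-33980 - 3173\right) = \left(\left(-7 - 6761216\right) + \left(16 - 16384\right)\right) \left(-37153\right) = \left(-6761223 - 16368\right) \left(-37153\right) = \left(-6777591\right) \left(-37153\right) = 251807838423$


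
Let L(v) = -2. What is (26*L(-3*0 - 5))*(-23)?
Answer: 1196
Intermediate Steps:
(26*L(-3*0 - 5))*(-23) = (26*(-2))*(-23) = -52*(-23) = 1196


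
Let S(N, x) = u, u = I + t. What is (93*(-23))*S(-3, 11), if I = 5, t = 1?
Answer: -12834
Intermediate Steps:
u = 6 (u = 5 + 1 = 6)
S(N, x) = 6
(93*(-23))*S(-3, 11) = (93*(-23))*6 = -2139*6 = -12834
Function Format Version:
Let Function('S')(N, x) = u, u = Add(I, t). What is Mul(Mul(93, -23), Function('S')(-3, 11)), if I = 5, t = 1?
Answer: -12834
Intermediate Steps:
u = 6 (u = Add(5, 1) = 6)
Function('S')(N, x) = 6
Mul(Mul(93, -23), Function('S')(-3, 11)) = Mul(Mul(93, -23), 6) = Mul(-2139, 6) = -12834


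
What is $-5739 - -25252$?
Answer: $19513$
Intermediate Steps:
$-5739 - -25252 = -5739 + 25252 = 19513$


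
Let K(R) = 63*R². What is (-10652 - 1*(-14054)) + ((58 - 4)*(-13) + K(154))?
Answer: 1496808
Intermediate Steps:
(-10652 - 1*(-14054)) + ((58 - 4)*(-13) + K(154)) = (-10652 - 1*(-14054)) + ((58 - 4)*(-13) + 63*154²) = (-10652 + 14054) + (54*(-13) + 63*23716) = 3402 + (-702 + 1494108) = 3402 + 1493406 = 1496808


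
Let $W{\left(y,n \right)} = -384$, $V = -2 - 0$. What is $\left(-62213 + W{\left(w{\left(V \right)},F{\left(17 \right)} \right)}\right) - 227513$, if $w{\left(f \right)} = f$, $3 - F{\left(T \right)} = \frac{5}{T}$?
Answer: $-290110$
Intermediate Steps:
$V = -2$ ($V = -2 + 0 = -2$)
$F{\left(T \right)} = 3 - \frac{5}{T}$
$\left(-62213 + W{\left(w{\left(V \right)},F{\left(17 \right)} \right)}\right) - 227513 = \left(-62213 - 384\right) - 227513 = -62597 - 227513 = -290110$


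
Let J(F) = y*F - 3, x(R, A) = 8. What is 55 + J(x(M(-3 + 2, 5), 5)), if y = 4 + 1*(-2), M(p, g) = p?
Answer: 68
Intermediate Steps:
y = 2 (y = 4 - 2 = 2)
J(F) = -3 + 2*F (J(F) = 2*F - 3 = -3 + 2*F)
55 + J(x(M(-3 + 2, 5), 5)) = 55 + (-3 + 2*8) = 55 + (-3 + 16) = 55 + 13 = 68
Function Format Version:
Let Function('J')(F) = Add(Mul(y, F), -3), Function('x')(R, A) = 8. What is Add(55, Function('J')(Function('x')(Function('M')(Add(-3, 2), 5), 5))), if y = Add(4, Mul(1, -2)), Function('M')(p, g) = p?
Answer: 68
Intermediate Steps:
y = 2 (y = Add(4, -2) = 2)
Function('J')(F) = Add(-3, Mul(2, F)) (Function('J')(F) = Add(Mul(2, F), -3) = Add(-3, Mul(2, F)))
Add(55, Function('J')(Function('x')(Function('M')(Add(-3, 2), 5), 5))) = Add(55, Add(-3, Mul(2, 8))) = Add(55, Add(-3, 16)) = Add(55, 13) = 68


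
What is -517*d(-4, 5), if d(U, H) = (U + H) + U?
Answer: 1551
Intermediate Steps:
d(U, H) = H + 2*U (d(U, H) = (H + U) + U = H + 2*U)
-517*d(-4, 5) = -517*(5 + 2*(-4)) = -517*(5 - 8) = -517*(-3) = 1551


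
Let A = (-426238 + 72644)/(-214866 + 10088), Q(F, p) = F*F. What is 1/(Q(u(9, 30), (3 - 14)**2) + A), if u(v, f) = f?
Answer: 102389/92326897 ≈ 0.0011090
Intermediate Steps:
Q(F, p) = F**2
A = 176797/102389 (A = -353594/(-204778) = -353594*(-1/204778) = 176797/102389 ≈ 1.7267)
1/(Q(u(9, 30), (3 - 14)**2) + A) = 1/(30**2 + 176797/102389) = 1/(900 + 176797/102389) = 1/(92326897/102389) = 102389/92326897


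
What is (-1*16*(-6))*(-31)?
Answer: -2976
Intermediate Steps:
(-1*16*(-6))*(-31) = -16*(-6)*(-31) = 96*(-31) = -2976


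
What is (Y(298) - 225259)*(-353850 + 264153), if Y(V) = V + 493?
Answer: 20134106196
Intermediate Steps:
Y(V) = 493 + V
(Y(298) - 225259)*(-353850 + 264153) = ((493 + 298) - 225259)*(-353850 + 264153) = (791 - 225259)*(-89697) = -224468*(-89697) = 20134106196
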